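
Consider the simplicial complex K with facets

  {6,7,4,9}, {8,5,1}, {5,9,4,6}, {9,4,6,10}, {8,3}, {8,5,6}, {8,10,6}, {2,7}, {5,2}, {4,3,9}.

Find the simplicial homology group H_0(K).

H_0 ≅ Z.

Take the total order 1 < 2 < 3 < 4 < 5 < 6 < 7 < 8 < 9 < 10 on the vertex set. Then K (dimension 3) consists of the simplices:

  0-simplices (10): [1], [2], [3], [4], [5], [6], [7], [8], [9], [10]
  1-simplices (22): [1,5], [1,8], [2,5], [2,7], [3,4], [3,8], [3,9], [4,5], [4,6], [4,7], [4,9], [4,10], [5,6], [5,8], [5,9], [6,7], [6,8], [6,9], [6,10], [7,9], [8,10], [9,10]
  2-simplices (14): [1,5,8], [3,4,9], [4,5,6], [4,5,9], [4,6,7], [4,6,9], [4,6,10], [4,7,9], [4,9,10], [5,6,8], [5,6,9], [6,7,9], [6,8,10], [6,9,10]
  3-simplices (3): [4,5,6,9], [4,6,7,9], [4,6,9,10]

giving chain groups C_0 ≅ Z^10, C_1 ≅ Z^22, C_2 ≅ Z^14, C_3 ≅ Z^3.

Boundary ∂_1: C_1 → C_0 maps an edge to its endpoints' difference, ∂[p,q] = q − p. For instance
  ∂[8,10] = [10] − [8].
As a 10×22 matrix over Z this has rank 9, with invariant factors (1,1,1,1,1,1,1,1,1).

The boundary map ∂_2: C_2 → C_1 maps a triangle to the signed sum of its edges. For instance
  ∂[5,6,8] = [6,8] − [5,8] + [5,6],
  ∂[4,9,10] = [9,10] − [4,10] + [4,9].
The resulting 22×14 matrix has rank 11, and its Smith normal form has invariant factors (1,1,1,1,1,1,1,1,1,1,1).

Boundary ∂_3: C_3 → C_2 sends each 3-simplex σ to the alternating sum Σ_i (−1)^i (σ with its i-th vertex removed). For instance
  ∂[4,6,7,9] = [6,7,9] − [4,7,9] + [4,6,9] − [4,6,7],
  ∂[4,5,6,9] = [5,6,9] − [4,6,9] + [4,5,9] − [4,5,6].
The 14×3 boundary matrix has rank 3 and Smith normal form diag(1,1,1).

From H_k ≅ ker(∂_k) / im(∂_{k+1}) we obtain:

  H_0: rank C_0 − rank ∂_1 = 10 − 9 = 1, and the invariant factors of ∂_1 are all 1, so H_0 ≅ Z.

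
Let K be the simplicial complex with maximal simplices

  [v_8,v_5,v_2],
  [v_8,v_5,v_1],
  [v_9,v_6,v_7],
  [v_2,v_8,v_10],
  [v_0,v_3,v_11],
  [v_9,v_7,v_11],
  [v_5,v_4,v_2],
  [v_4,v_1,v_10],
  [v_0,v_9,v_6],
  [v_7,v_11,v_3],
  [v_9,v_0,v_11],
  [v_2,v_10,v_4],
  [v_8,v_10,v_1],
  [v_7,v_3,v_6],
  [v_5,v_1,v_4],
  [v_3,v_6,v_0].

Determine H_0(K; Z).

H_0 ≅ Z^2.

Fix the vertex order v_0 < v_1 < v_2 < v_3 < v_4 < v_5 < v_6 < v_7 < v_8 < v_9 < v_10 < v_11 and write every simplex with vertices in increasing order. Then dim K = 2 and the simplices of K are:

  0-simplices (12): [v_0], [v_1], [v_2], [v_3], [v_4], [v_5], [v_6], [v_7], [v_8], [v_9], [v_10], [v_11]
  1-simplices (24): (24 of them)
  2-simplices (16): (16 of them)

so the chain groups are C_0 ≅ Z^12, C_1 ≅ Z^24, C_2 ≅ Z^16.

The boundary map ∂_1: C_1 → C_0 maps an edge to its endpoints' difference, ∂[p,q] = q − p.
This gives a 12×24 integer matrix of rank 10; reducing to Smith normal form yields diagonal entries (1,1,1,1,1,1,1,1,1,1).

Boundary ∂_2: C_2 → C_1 acts by ∂[p,q,r] = [q,r] − [p,r] + [p,q]. For instance
  ∂[v_0,v_6,v_9] = [v_6,v_9] − [v_0,v_9] + [v_0,v_6],
  ∂[v_1,v_4,v_5] = [v_4,v_5] − [v_1,v_5] + [v_1,v_4].
The resulting 24×16 matrix has rank 14, and its Smith normal form has invariant factors (1,1,1,1,1,1,1,1,1,1,1,1,1,1).

Now H_k = ker ∂_k / im ∂_{k+1}, so:

  H_0: rank C_0 − rank ∂_1 = 12 − 10 = 2, and the invariant factors of ∂_1 are all 1, so H_0 ≅ Z^2.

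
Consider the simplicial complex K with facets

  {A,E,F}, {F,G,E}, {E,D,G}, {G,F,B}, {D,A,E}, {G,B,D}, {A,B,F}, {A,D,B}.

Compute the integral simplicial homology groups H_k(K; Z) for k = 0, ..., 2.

H_0 ≅ Z,  H_1 = 0,  H_2 ≅ Z.

Fix the vertex order A < B < D < E < F < G and write every simplex with vertices in increasing order. Then dim K = 2 and the simplices of K are:

  0-simplices (6): A, B, D, E, F, G
  1-simplices (12): AB, AD, AE, AF, BD, BF, BG, DE, DG, EF, EG, FG
  2-simplices (8): ABD, ABF, ADE, AEF, BDG, BFG, DEG, EFG

Hence C_0 ≅ Z^6, C_1 ≅ Z^12, C_2 ≅ Z^8.

The boundary map ∂_1: C_1 → C_0 maps an edge to its endpoints' difference, ∂[p,q] = q − p. For instance
  ∂BG = G − B.
The resulting 6×12 matrix has rank 5, and its Smith normal form has invariant factors (1,1,1,1,1).

∂_2: C_2 → C_1 sends each 2-simplex [p,q,r] to [q,r] − [p,r] + [p,q]. For instance
  ∂EFG = FG − EG + EF,
  ∂ADE = DE − AE + AD.
As a 12×8 matrix over Z this has rank 7, with invariant factors (1,1,1,1,1,1,1).

From H_k ≅ ker(∂_k) / im(∂_{k+1}) we obtain:

  H_0: rank C_0 − rank ∂_1 = 6 − 5 = 1, and the invariant factors of ∂_1 are all 1, so H_0 = Z.
  H_1: rank ker ∂_1 − rank ∂_2 = (12 − 5) − 7 = 0, and the invariant factors of ∂_2 are all 1, so H_1 = 0.
  H_2: rank ker ∂_2 − rank ∂_3 = (8 − 7) − 0 = 1, and there is no ∂_3, so H_2 = Z.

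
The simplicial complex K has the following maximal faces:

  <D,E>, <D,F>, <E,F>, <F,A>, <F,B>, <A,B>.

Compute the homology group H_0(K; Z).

Take the total order A < B < D < E < F on the vertex set. Then K (dimension 1) consists of the simplices:

  0-simplices (5): A, B, D, E, F
  1-simplices (6): AB, AF, BF, DE, DF, EF

Hence C_0 ≅ Z^5, C_1 ≅ Z^6.

The boundary map ∂_1: C_1 → C_0 maps an edge to its endpoints' difference, ∂[p,q] = q − p.
The resulting 5×6 matrix has rank 4, and its Smith normal form has invariant factors (1,1,1,1).

Reading off H_k = ker ∂_k / im ∂_{k+1}:

  H_0: rank C_0 − rank ∂_1 = 5 − 4 = 1, and the invariant factors of ∂_1 are all 1, so H_0 ≅ Z.

H_0 ≅ Z.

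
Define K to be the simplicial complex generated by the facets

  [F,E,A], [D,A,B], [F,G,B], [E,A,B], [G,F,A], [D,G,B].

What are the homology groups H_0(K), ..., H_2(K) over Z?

H_0 = Z,  H_1 = Z,  H_2 = 0.

Take the total order A < B < D < E < F < G on the vertex set. Then K (dimension 2) consists of the simplices:

  0-simplices (6): A, B, D, E, F, G
  1-simplices (12): AB, AD, AE, AF, AG, BD, BE, BF, BG, DG, EF, FG
  2-simplices (6): ABD, ABE, AEF, AFG, BDG, BFG

Hence C_0 ≅ Z^6, C_1 ≅ Z^12, C_2 ≅ Z^6.

Boundary ∂_1: C_1 → C_0 is given by ∂[p,q] = [q] − [p].
This gives a 6×12 integer matrix of rank 5; reducing to Smith normal form yields diagonal entries (1,1,1,1,1).

The boundary map ∂_2: C_2 → C_1 maps a triangle to the signed sum of its edges. For instance
  ∂ABD = BD − AD + AB,
  ∂BDG = DG − BG + BD.
The resulting 12×6 matrix has rank 6, and its Smith normal form has invariant factors (1,1,1,1,1,1).

Now H_k = ker ∂_k / im ∂_{k+1}, so:

  H_0: rank C_0 − rank ∂_1 = 6 − 5 = 1, and the invariant factors of ∂_1 are all 1, so H_0 = Z.
  H_1: rank ker ∂_1 − rank ∂_2 = (12 − 5) − 6 = 1, and the invariant factors of ∂_2 are all 1, so H_1 = Z.
  H_2: rank ker ∂_2 − rank ∂_3 = (6 − 6) − 0 = 0, and there is no ∂_3, so H_2 = 0.

As a check, the Euler characteristic is 6 − 12 + 6 = 0, which agrees with 1 − 1 + 0 = 0.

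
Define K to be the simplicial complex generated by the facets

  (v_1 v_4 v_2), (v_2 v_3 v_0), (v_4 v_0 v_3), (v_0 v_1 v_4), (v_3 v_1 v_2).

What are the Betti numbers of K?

b_0 = 1, b_1 = 1, b_2 = 0.

K has 5 vertices, 10 edges, 5 triangles.
rank ∂_0 = 0, rank ∂_1 = 4 ⇒ b_0 = 5 − 0 − 4 = 1; all invariant factors of ∂_1 are 1 so no torsion. So H_0 ≅ Z.
rank ∂_1 = 4, rank ∂_2 = 5 ⇒ b_1 = 10 − 4 − 5 = 1; all invariant factors of ∂_2 are 1 so no torsion. So H_1 ≅ Z.
rank ∂_2 = 5, rank ∂_3 = 0 ⇒ b_2 = 5 − 5 − 0 = 0. So H_2 ≅ 0.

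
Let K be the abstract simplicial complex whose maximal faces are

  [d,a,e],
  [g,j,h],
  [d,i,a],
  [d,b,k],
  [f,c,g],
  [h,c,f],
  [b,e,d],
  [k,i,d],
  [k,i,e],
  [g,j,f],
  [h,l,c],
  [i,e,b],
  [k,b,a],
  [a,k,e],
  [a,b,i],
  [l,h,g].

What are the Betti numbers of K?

Fix the vertex order a < b < c < d < e < f < g < h < i < j < k < l and write every simplex with vertices in increasing order. Then dim K = 2 and the simplices of K are:

  0-simplices (12): a, b, c, d, e, f, g, h, i, j, k, l
  1-simplices (27): ab, ad, ae, ai, ak, bd, be, bi, bk, cf, cg, ch, cl, de, di, dk, ei, ek, fg, fh, fj, gh, gj, gl, hj, hl, ik
  2-simplices (16): abi, abk, ade, adi, aek, bde, bdk, bei, cfg, cfh, chl, dik, eik, fgj, ghj, ghl

giving chain groups C_0 ≅ Z^12, C_1 ≅ Z^27, C_2 ≅ Z^16.

Boundary ∂_1: C_1 → C_0 is given by ∂[p,q] = [q] − [p].
The 12×27 boundary matrix has rank 10 and Smith normal form diag(1,1,1,1,1,1,1,1,1,1).

The boundary map ∂_2: C_2 → C_1 sends each 2-simplex [p,q,r] to [q,r] − [p,r] + [p,q]. For instance
  ∂eik = ik − ek + ei,
  ∂bei = ei − bi + be.
The resulting 27×16 matrix has rank 16, and its Smith normal form has invariant factors (1,1,1,1,1,1,1,1,1,1,1,1,1,1,1,2).

Computing H_k = (kernel of ∂_k) / (image of ∂_{k+1}):

  H_0: rank C_0 − rank ∂_1 = 12 − 10 = 2, and the invariant factors of ∂_1 are all 1, so H_0 = Z^2.
  H_1: rank ker ∂_1 − rank ∂_2 = (27 − 10) − 16 = 1, and ∂_2 has invariant factor 2 > 1, so H_1 = Z ⊕ Z_2.
  H_2: rank ker ∂_2 − rank ∂_3 = (16 − 16) − 0 = 0, and there is no ∂_3, so H_2 = 0.

As a check, the Euler characteristic is 12 − 27 + 16 = 1, which agrees with 2 − 1 + 0 = 1.

Hence the Betti numbers are b_0 = 2, b_1 = 1, b_2 = 0.

b_0 = 2, b_1 = 1, b_2 = 0.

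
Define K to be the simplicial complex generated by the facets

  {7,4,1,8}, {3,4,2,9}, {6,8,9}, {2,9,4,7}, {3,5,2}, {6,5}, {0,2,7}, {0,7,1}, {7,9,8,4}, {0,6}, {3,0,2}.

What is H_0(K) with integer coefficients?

K has 10 vertices, 25 edges, 18 triangles, 4 3-simplices.
rank ∂_0 = 0, rank ∂_1 = 9 ⇒ b_0 = 10 − 0 − 9 = 1; all invariant factors of ∂_1 are 1 so no torsion. So H_0 ≅ Z.

H_0 = Z.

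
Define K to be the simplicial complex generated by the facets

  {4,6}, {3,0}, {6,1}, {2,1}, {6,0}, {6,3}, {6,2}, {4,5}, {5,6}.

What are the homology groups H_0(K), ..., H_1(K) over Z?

H_0 ≅ Z,  H_1 ≅ Z^3.

Take the total order 0 < 1 < 2 < 3 < 4 < 5 < 6 on the vertex set. Then K (dimension 1) consists of the simplices:

  0-simplices (7): [0], [1], [2], [3], [4], [5], [6]
  1-simplices (9): [0,3], [0,6], [1,2], [1,6], [2,6], [3,6], [4,5], [4,6], [5,6]

so the chain groups are C_0 ≅ Z^7, C_1 ≅ Z^9.

The boundary map ∂_1: C_1 → C_0 maps an edge to its endpoints' difference, ∂[p,q] = q − p. For instance
  ∂[1,2] = [2] − [1].
The resulting 7×9 matrix has rank 6, and its Smith normal form has invariant factors (1,1,1,1,1,1).

Computing H_k = (kernel of ∂_k) / (image of ∂_{k+1}):

  H_0: rank C_0 − rank ∂_1 = 7 − 6 = 1, and the invariant factors of ∂_1 are all 1, so H_0 ≅ Z.
  H_1: rank ker ∂_1 − rank ∂_2 = (9 − 6) − 0 = 3, and there is no ∂_2, so H_1 ≅ Z^3.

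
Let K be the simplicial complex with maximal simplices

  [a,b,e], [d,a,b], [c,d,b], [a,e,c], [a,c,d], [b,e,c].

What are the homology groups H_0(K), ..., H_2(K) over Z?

H_0 = Z,  H_1 = 0,  H_2 = Z.

K has 5 vertices, 9 edges, 6 triangles.
rank ∂_0 = 0, rank ∂_1 = 4 ⇒ b_0 = 5 − 0 − 4 = 1; all invariant factors of ∂_1 are 1 so no torsion. So H_0 ≅ Z.
rank ∂_1 = 4, rank ∂_2 = 5 ⇒ b_1 = 9 − 4 − 5 = 0; all invariant factors of ∂_2 are 1 so no torsion. So H_1 ≅ 0.
rank ∂_2 = 5, rank ∂_3 = 0 ⇒ b_2 = 6 − 5 − 0 = 1. So H_2 ≅ Z.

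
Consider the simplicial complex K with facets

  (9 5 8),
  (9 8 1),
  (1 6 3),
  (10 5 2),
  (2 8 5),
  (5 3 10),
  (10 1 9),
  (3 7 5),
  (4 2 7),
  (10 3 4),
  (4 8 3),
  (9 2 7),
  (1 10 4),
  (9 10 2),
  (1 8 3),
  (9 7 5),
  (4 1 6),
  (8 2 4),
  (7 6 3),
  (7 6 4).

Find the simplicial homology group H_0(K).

Fix the vertex order 1 < 2 < 3 < 4 < 5 < 6 < 7 < 8 < 9 < 10 and write every simplex with vertices in increasing order. Then dim K = 2 and the simplices of K are:

  0-simplices (10): [1], [2], [3], [4], [5], [6], [7], [8], [9], [10]
  1-simplices (30): (30 of them)
  2-simplices (20): (20 of them)

giving chain groups C_0 ≅ Z^10, C_1 ≅ Z^30, C_2 ≅ Z^20.

∂_1: C_1 → C_0 is given by ∂[p,q] = [q] − [p]. For instance
  ∂[3,4] = [4] − [3].
The 10×30 boundary matrix has rank 9 and Smith normal form diag(1,1,1,1,1,1,1,1,1).

Boundary ∂_2: C_2 → C_1 sends each 2-simplex [p,q,r] to [q,r] − [p,r] + [p,q]. For instance
  ∂[3,4,8] = [4,8] − [3,8] + [3,4],
  ∂[3,5,10] = [5,10] − [3,10] + [3,5].
As a 30×20 matrix over Z this has rank 20, with invariant factors (1,1,1,1,1,1,1,1,1,1,1,1,1,1,1,1,1,1,1,2).

From H_k ≅ ker(∂_k) / im(∂_{k+1}) we obtain:

  H_0: rank C_0 − rank ∂_1 = 10 − 9 = 1, and the invariant factors of ∂_1 are all 1, so H_0 = Z.

H_0 ≅ Z.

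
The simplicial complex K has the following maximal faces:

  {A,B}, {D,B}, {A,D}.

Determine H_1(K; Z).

We work with the vertex ordering A < B < D. The simplices of K, each written with vertices in increasing order, are:

  0-simplices (3): A, B, D
  1-simplices (3): AB, AD, BD

giving chain groups C_0 ≅ Z^3, C_1 ≅ Z^3.

∂_1: C_1 → C_0 maps an edge to its endpoints' difference, ∂[p,q] = q − p. For instance
  ∂AB = B − A.
As a 3×3 matrix over Z this has rank 2, with invariant factors (1,1).

From H_k ≅ ker(∂_k) / im(∂_{k+1}) we obtain:

  H_1: rank ker ∂_1 − rank ∂_2 = (3 − 2) − 0 = 1, and there is no ∂_2, so H_1 = Z.

(K is a triangulation of the circle S^1.)

H_1 ≅ Z.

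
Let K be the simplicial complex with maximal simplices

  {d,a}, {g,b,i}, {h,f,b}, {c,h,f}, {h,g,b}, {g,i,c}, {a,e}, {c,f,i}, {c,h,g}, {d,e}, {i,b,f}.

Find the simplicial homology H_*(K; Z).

H_0 ≅ Z^2,  H_1 ≅ Z,  H_2 ≅ Z.

Fix the vertex order a < b < c < d < e < f < g < h < i and write every simplex with vertices in increasing order. Then dim K = 2 and the simplices of K are:

  0-simplices (9): a, b, c, d, e, f, g, h, i
  1-simplices (15): ad, ae, bf, bg, bh, bi, cf, cg, ch, ci, de, fh, fi, gh, gi
  2-simplices (8): bfh, bfi, bgh, bgi, cfh, cfi, cgh, cgi

giving chain groups C_0 ≅ Z^9, C_1 ≅ Z^15, C_2 ≅ Z^8.

∂_1: C_1 → C_0 is given by ∂[p,q] = [q] − [p]. For instance
  ∂bh = h − b.
As a 9×15 matrix over Z this has rank 7, with invariant factors (1,1,1,1,1,1,1).

∂_2: C_2 → C_1 sends each 2-simplex [p,q,r] to [q,r] − [p,r] + [p,q]. For instance
  ∂bgh = gh − bh + bg,
  ∂bfh = fh − bh + bf.
As a 15×8 matrix over Z this has rank 7, with invariant factors (1,1,1,1,1,1,1).

Reading off H_k = ker ∂_k / im ∂_{k+1}:

  H_0: rank C_0 − rank ∂_1 = 9 − 7 = 2, and the invariant factors of ∂_1 are all 1, so H_0 = Z^2.
  H_1: rank ker ∂_1 − rank ∂_2 = (15 − 7) − 7 = 1, and the invariant factors of ∂_2 are all 1, so H_1 = Z.
  H_2: rank ker ∂_2 − rank ∂_3 = (8 − 7) − 0 = 1, and there is no ∂_3, so H_2 = Z.

As a check, the Euler characteristic is 9 − 15 + 8 = 2, which agrees with 2 − 1 + 1 = 2.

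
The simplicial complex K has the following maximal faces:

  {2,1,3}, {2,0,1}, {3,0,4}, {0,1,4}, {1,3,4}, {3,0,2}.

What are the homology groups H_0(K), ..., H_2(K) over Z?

We work with the vertex ordering 0 < 1 < 2 < 3 < 4. The simplices of K, each written with vertices in increasing order, are:

  0-simplices (5): [0], [1], [2], [3], [4]
  1-simplices (9): [0,1], [0,2], [0,3], [0,4], [1,2], [1,3], [1,4], [2,3], [3,4]
  2-simplices (6): [0,1,2], [0,1,4], [0,2,3], [0,3,4], [1,2,3], [1,3,4]

giving chain groups C_0 ≅ Z^5, C_1 ≅ Z^9, C_2 ≅ Z^6.

Boundary ∂_1: C_1 → C_0 is given by ∂[p,q] = [q] − [p]. For instance
  ∂[1,4] = [4] − [1].
The 5×9 boundary matrix has rank 4 and Smith normal form diag(1,1,1,1).

Boundary ∂_2: C_2 → C_1 sends each 2-simplex [p,q,r] to [q,r] − [p,r] + [p,q]. For instance
  ∂[0,3,4] = [3,4] − [0,4] + [0,3],
  ∂[1,3,4] = [3,4] − [1,4] + [1,3].
The resulting 9×6 matrix has rank 5, and its Smith normal form has invariant factors (1,1,1,1,1).

Now H_k = ker ∂_k / im ∂_{k+1}, so:

  H_0: rank C_0 − rank ∂_1 = 5 − 4 = 1, and the invariant factors of ∂_1 are all 1, so H_0 ≅ Z.
  H_1: rank ker ∂_1 − rank ∂_2 = (9 − 4) − 5 = 0, and the invariant factors of ∂_2 are all 1, so H_1 ≅ 0.
  H_2: rank ker ∂_2 − rank ∂_3 = (6 − 5) − 0 = 1, and there is no ∂_3, so H_2 ≅ Z.

As a check, the Euler characteristic is 5 − 9 + 6 = 2, which agrees with 1 − 0 + 1 = 2.

H_0 ≅ Z,  H_1 = 0,  H_2 ≅ Z.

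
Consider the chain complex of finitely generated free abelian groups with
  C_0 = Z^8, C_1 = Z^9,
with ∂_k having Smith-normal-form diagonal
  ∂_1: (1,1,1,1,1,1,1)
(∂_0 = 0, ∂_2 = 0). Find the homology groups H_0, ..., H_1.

H_0: b_0 = 8 − 0 − 7 = 1; torsion from ∂_1 factors > 1: none. So H_0 ≅ Z.
H_1: b_1 = 9 − 7 − 0 = 2; torsion from ∂_2 factors > 1: none. So H_1 ≅ Z^2.

H_0 ≅ Z,  H_1 ≅ Z^2.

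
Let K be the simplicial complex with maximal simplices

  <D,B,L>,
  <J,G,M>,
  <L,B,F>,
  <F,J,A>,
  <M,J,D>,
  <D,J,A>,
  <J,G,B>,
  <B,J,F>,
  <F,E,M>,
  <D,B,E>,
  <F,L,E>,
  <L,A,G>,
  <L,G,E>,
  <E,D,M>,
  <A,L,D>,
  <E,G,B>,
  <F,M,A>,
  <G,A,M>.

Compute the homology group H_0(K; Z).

H_0 = Z.

We work with the vertex ordering A < B < D < E < F < G < J < L < M. The simplices of K, each written with vertices in increasing order, are:

  0-simplices (9): A, B, D, E, F, G, J, L, M
  1-simplices (27): AD, AF, AG, AJ, AL, AM, BD, BE, BF, BG, BJ, BL, DE, DJ, DL, DM, EF, EG, EL, EM, FJ, FL, FM, GJ, GL, GM, JM
  2-simplices (18): ADJ, ADL, AFJ, AFM, AGL, AGM, BDE, BDL, BEG, BFJ, BFL, BGJ, DEM, DJM, EFL, EFM, EGL, GJM

so the chain groups are C_0 ≅ Z^9, C_1 ≅ Z^27, C_2 ≅ Z^18.

Boundary ∂_1: C_1 → C_0 sends each edge [p,q] (with p < q) to q − p.
As a 9×27 matrix over Z this has rank 8, with invariant factors (1,1,1,1,1,1,1,1).

The boundary map ∂_2: C_2 → C_1 maps a triangle to the signed sum of its edges. For instance
  ∂GJM = JM − GM + GJ,
  ∂AFM = FM − AM + AF.
The 27×18 boundary matrix has rank 18 and Smith normal form diag(1,1,1,1,1,1,1,1,1,1,1,1,1,1,1,1,1,2).

Now H_k = ker ∂_k / im ∂_{k+1}, so:

  H_0: rank C_0 − rank ∂_1 = 9 − 8 = 1, and the invariant factors of ∂_1 are all 1, so H_0 ≅ Z.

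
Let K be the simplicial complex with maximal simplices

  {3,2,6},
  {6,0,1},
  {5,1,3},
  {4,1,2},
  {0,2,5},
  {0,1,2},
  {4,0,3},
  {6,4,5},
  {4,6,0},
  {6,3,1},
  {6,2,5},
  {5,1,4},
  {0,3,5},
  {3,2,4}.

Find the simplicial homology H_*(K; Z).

Order the vertices as 0 < 1 < 2 < 3 < 4 < 5 < 6. Listing each simplex with vertices in this order, K has dimension 2 with simplices:

  0-simplices (7): [0], [1], [2], [3], [4], [5], [6]
  1-simplices (21): [0,1], [0,2], [0,3], [0,4], [0,5], [0,6], [1,2], [1,3], [1,4], [1,5], [1,6], [2,3], [2,4], [2,5], [2,6], [3,4], [3,5], [3,6], [4,5], [4,6], [5,6]
  2-simplices (14): [0,1,2], [0,1,6], [0,2,5], [0,3,4], [0,3,5], [0,4,6], [1,2,4], [1,3,5], [1,3,6], [1,4,5], [2,3,4], [2,3,6], [2,5,6], [4,5,6]

Hence C_0 ≅ Z^7, C_1 ≅ Z^21, C_2 ≅ Z^14.

Boundary ∂_1: C_1 → C_0 maps an edge to its endpoints' difference, ∂[p,q] = q − p. For instance
  ∂[3,6] = [6] − [3].
As a 7×21 matrix over Z this has rank 6, with invariant factors (1,1,1,1,1,1).

∂_2: C_2 → C_1 sends each 2-simplex [p,q,r] to [q,r] − [p,r] + [p,q]. For instance
  ∂[0,2,5] = [2,5] − [0,5] + [0,2],
  ∂[2,3,6] = [3,6] − [2,6] + [2,3].
The resulting 21×14 matrix has rank 13, and its Smith normal form has invariant factors (1,1,1,1,1,1,1,1,1,1,1,1,1).

Now H_k = ker ∂_k / im ∂_{k+1}, so:

  H_0: rank C_0 − rank ∂_1 = 7 − 6 = 1, and the invariant factors of ∂_1 are all 1, so H_0 = Z.
  H_1: rank ker ∂_1 − rank ∂_2 = (21 − 6) − 13 = 2, and the invariant factors of ∂_2 are all 1, so H_1 = Z^2.
  H_2: rank ker ∂_2 − rank ∂_3 = (14 − 13) − 0 = 1, and there is no ∂_3, so H_2 = Z.

(K is a triangulation of the torus T^2.)

H_0 = Z,  H_1 = Z^2,  H_2 = Z.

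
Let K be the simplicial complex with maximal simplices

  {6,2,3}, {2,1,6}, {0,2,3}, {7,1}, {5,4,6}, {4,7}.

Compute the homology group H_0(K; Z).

Fix the vertex order 0 < 1 < 2 < 3 < 4 < 5 < 6 < 7 and write every simplex with vertices in increasing order. Then dim K = 2 and the simplices of K are:

  0-simplices (8): [0], [1], [2], [3], [4], [5], [6], [7]
  1-simplices (12): [0,2], [0,3], [1,2], [1,6], [1,7], [2,3], [2,6], [3,6], [4,5], [4,6], [4,7], [5,6]
  2-simplices (4): [0,2,3], [1,2,6], [2,3,6], [4,5,6]

giving chain groups C_0 ≅ Z^8, C_1 ≅ Z^12, C_2 ≅ Z^4.

The boundary map ∂_1: C_1 → C_0 sends each edge [p,q] (with p < q) to q − p. For instance
  ∂[1,6] = [6] − [1].
The 8×12 boundary matrix has rank 7 and Smith normal form diag(1,1,1,1,1,1,1).

The boundary map ∂_2: C_2 → C_1 acts by ∂[p,q,r] = [q,r] − [p,r] + [p,q]. For instance
  ∂[1,2,6] = [2,6] − [1,6] + [1,2],
  ∂[0,2,3] = [2,3] − [0,3] + [0,2].
The resulting 12×4 matrix has rank 4, and its Smith normal form has invariant factors (1,1,1,1).

Reading off H_k = ker ∂_k / im ∂_{k+1}:

  H_0: rank C_0 − rank ∂_1 = 8 − 7 = 1, and the invariant factors of ∂_1 are all 1, so H_0 = Z.

H_0 = Z.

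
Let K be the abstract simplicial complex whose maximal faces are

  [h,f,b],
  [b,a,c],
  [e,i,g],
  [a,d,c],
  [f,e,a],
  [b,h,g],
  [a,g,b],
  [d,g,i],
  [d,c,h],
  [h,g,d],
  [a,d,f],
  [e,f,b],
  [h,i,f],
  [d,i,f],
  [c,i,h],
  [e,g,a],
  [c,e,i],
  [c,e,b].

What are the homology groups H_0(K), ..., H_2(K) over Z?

H_0 ≅ Z,  H_1 ≅ Z ⊕ Z/2,  H_2 = 0.

K has 9 vertices, 27 edges, 18 triangles.
rank ∂_0 = 0, rank ∂_1 = 8 ⇒ b_0 = 9 − 0 − 8 = 1; all invariant factors of ∂_1 are 1 so no torsion. So H_0 ≅ Z.
rank ∂_1 = 8, rank ∂_2 = 18 ⇒ b_1 = 27 − 8 − 18 = 1; ∂_2 has invariant factor(s) [2] giving torsion. So H_1 ≅ Z ⊕ Z/2.
rank ∂_2 = 18, rank ∂_3 = 0 ⇒ b_2 = 18 − 18 − 0 = 0. So H_2 ≅ 0.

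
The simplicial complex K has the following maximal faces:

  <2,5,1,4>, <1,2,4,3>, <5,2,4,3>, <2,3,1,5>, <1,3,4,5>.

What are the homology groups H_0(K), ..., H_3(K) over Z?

Take the total order 1 < 2 < 3 < 4 < 5 on the vertex set. Then K (dimension 3) consists of the simplices:

  0-simplices (5): [1], [2], [3], [4], [5]
  1-simplices (10): [1,2], [1,3], [1,4], [1,5], [2,3], [2,4], [2,5], [3,4], [3,5], [4,5]
  2-simplices (10): [1,2,3], [1,2,4], [1,2,5], [1,3,4], [1,3,5], [1,4,5], [2,3,4], [2,3,5], [2,4,5], [3,4,5]
  3-simplices (5): [1,2,3,4], [1,2,3,5], [1,2,4,5], [1,3,4,5], [2,3,4,5]

giving chain groups C_0 ≅ Z^5, C_1 ≅ Z^10, C_2 ≅ Z^10, C_3 ≅ Z^5.

∂_1: C_1 → C_0 maps an edge to its endpoints' difference, ∂[p,q] = q − p. For instance
  ∂[1,2] = [2] − [1].
The resulting 5×10 matrix has rank 4, and its Smith normal form has invariant factors (1,1,1,1).

Boundary ∂_2: C_2 → C_1 acts by ∂[p,q,r] = [q,r] − [p,r] + [p,q]. For instance
  ∂[2,4,5] = [4,5] − [2,5] + [2,4],
  ∂[1,3,4] = [3,4] − [1,4] + [1,3].
The resulting 10×10 matrix has rank 6, and its Smith normal form has invariant factors (1,1,1,1,1,1).

The boundary map ∂_3: C_3 → C_2 sends each 3-simplex σ to the alternating sum Σ_i (−1)^i (σ with its i-th vertex removed). For instance
  ∂[2,3,4,5] = [3,4,5] − [2,4,5] + [2,3,5] − [2,3,4],
  ∂[1,2,4,5] = [2,4,5] − [1,4,5] + [1,2,5] − [1,2,4].
The 10×5 boundary matrix has rank 4 and Smith normal form diag(1,1,1,1).

Now H_k = ker ∂_k / im ∂_{k+1}, so:

  H_0: rank C_0 − rank ∂_1 = 5 − 4 = 1, and the invariant factors of ∂_1 are all 1, so H_0 ≅ Z.
  H_1: rank ker ∂_1 − rank ∂_2 = (10 − 4) − 6 = 0, and the invariant factors of ∂_2 are all 1, so H_1 ≅ 0.
  H_2: rank ker ∂_2 − rank ∂_3 = (10 − 6) − 4 = 0, and the invariant factors of ∂_3 are all 1, so H_2 ≅ 0.
  H_3: rank ker ∂_3 − rank ∂_4 = (5 − 4) − 0 = 1, and there is no ∂_4, so H_3 ≅ Z.

As a check, the Euler characteristic is 5 − 10 + 10 − 5 = 0, which agrees with 1 − 0 + 0 − 1 = 0.

H_0 ≅ Z,  H_1 = 0,  H_2 = 0,  H_3 ≅ Z.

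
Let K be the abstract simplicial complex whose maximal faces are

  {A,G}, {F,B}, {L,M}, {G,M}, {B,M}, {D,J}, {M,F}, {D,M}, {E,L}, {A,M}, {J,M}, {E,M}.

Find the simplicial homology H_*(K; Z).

H_0 ≅ Z,  H_1 ≅ Z^4.

K has 9 vertices, 12 edges.
rank ∂_0 = 0, rank ∂_1 = 8 ⇒ b_0 = 9 − 0 − 8 = 1; all invariant factors of ∂_1 are 1 so no torsion. So H_0 = Z.
rank ∂_1 = 8, rank ∂_2 = 0 ⇒ b_1 = 12 − 8 − 0 = 4. So H_1 = Z^4.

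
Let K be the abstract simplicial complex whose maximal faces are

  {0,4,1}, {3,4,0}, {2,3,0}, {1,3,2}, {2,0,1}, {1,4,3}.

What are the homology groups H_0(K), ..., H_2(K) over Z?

K has 5 vertices, 9 edges, 6 triangles.
rank ∂_0 = 0, rank ∂_1 = 4 ⇒ b_0 = 5 − 0 − 4 = 1; all invariant factors of ∂_1 are 1 so no torsion. So H_0 = Z.
rank ∂_1 = 4, rank ∂_2 = 5 ⇒ b_1 = 9 − 4 − 5 = 0; all invariant factors of ∂_2 are 1 so no torsion. So H_1 = 0.
rank ∂_2 = 5, rank ∂_3 = 0 ⇒ b_2 = 6 − 5 − 0 = 1. So H_2 = Z.

H_0 ≅ Z,  H_1 = 0,  H_2 ≅ Z.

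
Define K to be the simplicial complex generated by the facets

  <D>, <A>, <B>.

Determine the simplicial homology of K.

H_0 ≅ Z^3.

Fix the vertex order A < B < D and write every simplex with vertices in increasing order. Then dim K = 0 and the simplices of K are:

  0-simplices (3): A, B, D

Hence C_0 ≅ Z^3.

From H_k ≅ ker(∂_k) / im(∂_{k+1}) we obtain:

  H_0: rank C_0 − rank ∂_1 = 3 − 0 = 3, and there is no ∂_1, so H_0 = Z^3.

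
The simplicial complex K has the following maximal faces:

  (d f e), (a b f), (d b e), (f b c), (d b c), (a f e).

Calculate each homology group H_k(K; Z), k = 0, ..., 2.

H_0 ≅ Z,  H_1 ≅ Z,  H_2 = 0.

Take the total order a < b < c < d < e < f on the vertex set. Then K (dimension 2) consists of the simplices:

  0-simplices (6): a, b, c, d, e, f
  1-simplices (12): ab, ae, af, bc, bd, be, bf, cd, cf, de, df, ef
  2-simplices (6): abf, aef, bcd, bcf, bde, def

so the chain groups are C_0 ≅ Z^6, C_1 ≅ Z^12, C_2 ≅ Z^6.

The boundary map ∂_1: C_1 → C_0 sends each edge [p,q] (with p < q) to q − p.
The resulting 6×12 matrix has rank 5, and its Smith normal form has invariant factors (1,1,1,1,1).

Boundary ∂_2: C_2 → C_1 acts by ∂[p,q,r] = [q,r] − [p,r] + [p,q]. For instance
  ∂bde = de − be + bd,
  ∂aef = ef − af + ae.
As a 12×6 matrix over Z this has rank 6, with invariant factors (1,1,1,1,1,1).

Reading off H_k = ker ∂_k / im ∂_{k+1}:

  H_0: rank C_0 − rank ∂_1 = 6 − 5 = 1, and the invariant factors of ∂_1 are all 1, so H_0 = Z.
  H_1: rank ker ∂_1 − rank ∂_2 = (12 − 5) − 6 = 1, and the invariant factors of ∂_2 are all 1, so H_1 = Z.
  H_2: rank ker ∂_2 − rank ∂_3 = (6 − 6) − 0 = 0, and there is no ∂_3, so H_2 = 0.

As a check, the Euler characteristic is 6 − 12 + 6 = 0, which agrees with 1 − 1 + 0 = 0.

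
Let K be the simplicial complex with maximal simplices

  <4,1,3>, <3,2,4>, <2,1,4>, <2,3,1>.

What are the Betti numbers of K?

b_0 = 1, b_1 = 0, b_2 = 1.

Order the vertices as 1 < 2 < 3 < 4. Listing each simplex with vertices in this order, K has dimension 2 with simplices:

  0-simplices (4): [1], [2], [3], [4]
  1-simplices (6): [1,2], [1,3], [1,4], [2,3], [2,4], [3,4]
  2-simplices (4): [1,2,3], [1,2,4], [1,3,4], [2,3,4]

giving chain groups C_0 ≅ Z^4, C_1 ≅ Z^6, C_2 ≅ Z^4.

∂_1: C_1 → C_0 sends each edge [p,q] (with p < q) to q − p. For instance
  ∂[2,4] = [4] − [2].
This gives a 4×6 integer matrix of rank 3; reducing to Smith normal form yields diagonal entries (1,1,1).

The boundary map ∂_2: C_2 → C_1 acts by ∂[p,q,r] = [q,r] − [p,r] + [p,q]. For instance
  ∂[1,2,4] = [2,4] − [1,4] + [1,2],
  ∂[2,3,4] = [3,4] − [2,4] + [2,3].
The 6×4 boundary matrix has rank 3 and Smith normal form diag(1,1,1).

From H_k ≅ ker(∂_k) / im(∂_{k+1}) we obtain:

  H_0: rank C_0 − rank ∂_1 = 4 − 3 = 1, and the invariant factors of ∂_1 are all 1, so H_0 ≅ Z.
  H_1: rank ker ∂_1 − rank ∂_2 = (6 − 3) − 3 = 0, and the invariant factors of ∂_2 are all 1, so H_1 ≅ 0.
  H_2: rank ker ∂_2 − rank ∂_3 = (4 − 3) − 0 = 1, and there is no ∂_3, so H_2 ≅ Z.

Hence the Betti numbers are b_0 = 1, b_1 = 0, b_2 = 1.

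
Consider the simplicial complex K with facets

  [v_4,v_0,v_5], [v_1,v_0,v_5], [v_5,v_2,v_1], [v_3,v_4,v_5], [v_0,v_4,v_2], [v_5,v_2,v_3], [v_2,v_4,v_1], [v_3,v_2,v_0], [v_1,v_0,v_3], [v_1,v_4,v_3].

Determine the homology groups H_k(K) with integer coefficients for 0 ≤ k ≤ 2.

Take the total order v_0 < v_1 < v_2 < v_3 < v_4 < v_5 on the vertex set. Then K (dimension 2) consists of the simplices:

  0-simplices (6): [v_0], [v_1], [v_2], [v_3], [v_4], [v_5]
  1-simplices (15): (15 of them)
  2-simplices (10): [v_0,v_1,v_3], [v_0,v_1,v_5], [v_0,v_2,v_3], [v_0,v_2,v_4], [v_0,v_4,v_5], [v_1,v_2,v_4], [v_1,v_2,v_5], [v_1,v_3,v_4], [v_2,v_3,v_5], [v_3,v_4,v_5]

so the chain groups are C_0 ≅ Z^6, C_1 ≅ Z^15, C_2 ≅ Z^10.

The boundary map ∂_1: C_1 → C_0 is given by ∂[p,q] = [q] − [p].
The 6×15 boundary matrix has rank 5 and Smith normal form diag(1,1,1,1,1).

The boundary map ∂_2: C_2 → C_1 sends each 2-simplex [p,q,r] to [q,r] − [p,r] + [p,q]. For instance
  ∂[v_0,v_1,v_3] = [v_1,v_3] − [v_0,v_3] + [v_0,v_1],
  ∂[v_0,v_2,v_4] = [v_2,v_4] − [v_0,v_4] + [v_0,v_2].
As a 15×10 matrix over Z this has rank 10, with invariant factors (1,1,1,1,1,1,1,1,1,2).

Reading off H_k = ker ∂_k / im ∂_{k+1}:

  H_0: rank C_0 − rank ∂_1 = 6 − 5 = 1, and the invariant factors of ∂_1 are all 1, so H_0 = Z.
  H_1: rank ker ∂_1 − rank ∂_2 = (15 − 5) − 10 = 0, and ∂_2 has invariant factor 2 > 1, so H_1 = Z/2.
  H_2: rank ker ∂_2 − rank ∂_3 = (10 − 10) − 0 = 0, and there is no ∂_3, so H_2 = 0.

H_0 ≅ Z,  H_1 ≅ Z/2,  H_2 = 0.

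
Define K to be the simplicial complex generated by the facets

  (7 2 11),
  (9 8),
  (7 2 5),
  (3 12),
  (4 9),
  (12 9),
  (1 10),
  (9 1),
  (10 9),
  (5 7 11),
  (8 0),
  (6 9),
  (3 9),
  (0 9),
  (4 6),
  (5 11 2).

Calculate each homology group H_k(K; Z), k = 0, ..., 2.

H_0 ≅ Z^2,  H_1 ≅ Z^4,  H_2 ≅ Z.

Fix the vertex order 0 < 1 < 2 < 3 < 4 < 5 < 6 < 7 < 8 < 9 < 10 < 11 < 12 and write every simplex with vertices in increasing order. Then dim K = 2 and the simplices of K are:

  0-simplices (13): [0], [1], [2], [3], [4], [5], [6], [7], [8], [9], [10], [11], [12]
  1-simplices (18): [0,8], [0,9], [1,9], [1,10], [2,5], [2,7], [2,11], [3,9], [3,12], [4,6], [4,9], [5,7], [5,11], [6,9], [7,11], [8,9], [9,10], [9,12]
  2-simplices (4): [2,5,7], [2,5,11], [2,7,11], [5,7,11]

so the chain groups are C_0 ≅ Z^13, C_1 ≅ Z^18, C_2 ≅ Z^4.

Boundary ∂_1: C_1 → C_0 sends each edge [p,q] (with p < q) to q − p. For instance
  ∂[9,10] = [10] − [9].
The resulting 13×18 matrix has rank 11, and its Smith normal form has invariant factors (1,1,1,1,1,1,1,1,1,1,1).

∂_2: C_2 → C_1 maps a triangle to the signed sum of its edges. For instance
  ∂[5,7,11] = [7,11] − [5,11] + [5,7],
  ∂[2,7,11] = [7,11] − [2,11] + [2,7].
The 18×4 boundary matrix has rank 3 and Smith normal form diag(1,1,1).

From H_k ≅ ker(∂_k) / im(∂_{k+1}) we obtain:

  H_0: rank C_0 − rank ∂_1 = 13 − 11 = 2, and the invariant factors of ∂_1 are all 1, so H_0 ≅ Z^2.
  H_1: rank ker ∂_1 − rank ∂_2 = (18 − 11) − 3 = 4, and the invariant factors of ∂_2 are all 1, so H_1 ≅ Z^4.
  H_2: rank ker ∂_2 − rank ∂_3 = (4 − 3) − 0 = 1, and there is no ∂_3, so H_2 ≅ Z.

As a check, the Euler characteristic is 13 − 18 + 4 = -1, which agrees with 2 − 4 + 1 = -1.
(K is a triangulation of the disjoint union of a wedge of 4 circles and the 2-sphere S^2.)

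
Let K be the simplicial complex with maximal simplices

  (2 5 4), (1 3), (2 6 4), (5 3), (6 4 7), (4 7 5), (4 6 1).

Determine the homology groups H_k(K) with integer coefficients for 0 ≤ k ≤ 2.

H_0 = Z,  H_1 = Z,  H_2 = 0.

Take the total order 1 < 2 < 3 < 4 < 5 < 6 < 7 on the vertex set. Then K (dimension 2) consists of the simplices:

  0-simplices (7): [1], [2], [3], [4], [5], [6], [7]
  1-simplices (12): [1,3], [1,4], [1,6], [2,4], [2,5], [2,6], [3,5], [4,5], [4,6], [4,7], [5,7], [6,7]
  2-simplices (5): [1,4,6], [2,4,5], [2,4,6], [4,5,7], [4,6,7]

so the chain groups are C_0 ≅ Z^7, C_1 ≅ Z^12, C_2 ≅ Z^5.

Boundary ∂_1: C_1 → C_0 is given by ∂[p,q] = [q] − [p].
This gives a 7×12 integer matrix of rank 6; reducing to Smith normal form yields diagonal entries (1,1,1,1,1,1).

∂_2: C_2 → C_1 sends each 2-simplex [p,q,r] to [q,r] − [p,r] + [p,q]. For instance
  ∂[2,4,5] = [4,5] − [2,5] + [2,4],
  ∂[1,4,6] = [4,6] − [1,6] + [1,4].
The resulting 12×5 matrix has rank 5, and its Smith normal form has invariant factors (1,1,1,1,1).

From H_k ≅ ker(∂_k) / im(∂_{k+1}) we obtain:

  H_0: rank C_0 − rank ∂_1 = 7 − 6 = 1, and the invariant factors of ∂_1 are all 1, so H_0 = Z.
  H_1: rank ker ∂_1 − rank ∂_2 = (12 − 6) − 5 = 1, and the invariant factors of ∂_2 are all 1, so H_1 = Z.
  H_2: rank ker ∂_2 − rank ∂_3 = (5 − 5) − 0 = 0, and there is no ∂_3, so H_2 = 0.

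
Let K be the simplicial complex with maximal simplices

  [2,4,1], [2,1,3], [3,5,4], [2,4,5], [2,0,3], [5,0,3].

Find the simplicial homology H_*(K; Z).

Order the vertices as 0 < 1 < 2 < 3 < 4 < 5. Listing each simplex with vertices in this order, K has dimension 2 with simplices:

  0-simplices (6): [0], [1], [2], [3], [4], [5]
  1-simplices (12): [0,2], [0,3], [0,5], [1,2], [1,3], [1,4], [2,3], [2,4], [2,5], [3,4], [3,5], [4,5]
  2-simplices (6): [0,2,3], [0,3,5], [1,2,3], [1,2,4], [2,4,5], [3,4,5]

Hence C_0 ≅ Z^6, C_1 ≅ Z^12, C_2 ≅ Z^6.

∂_1: C_1 → C_0 maps an edge to its endpoints' difference, ∂[p,q] = q − p. For instance
  ∂[3,4] = [4] − [3].
This gives a 6×12 integer matrix of rank 5; reducing to Smith normal form yields diagonal entries (1,1,1,1,1).

Boundary ∂_2: C_2 → C_1 maps a triangle to the signed sum of its edges. For instance
  ∂[1,2,3] = [2,3] − [1,3] + [1,2],
  ∂[1,2,4] = [2,4] − [1,4] + [1,2].
The 12×6 boundary matrix has rank 6 and Smith normal form diag(1,1,1,1,1,1).

From H_k ≅ ker(∂_k) / im(∂_{k+1}) we obtain:

  H_0: rank C_0 − rank ∂_1 = 6 − 5 = 1, and the invariant factors of ∂_1 are all 1, so H_0 ≅ Z.
  H_1: rank ker ∂_1 − rank ∂_2 = (12 − 5) − 6 = 1, and the invariant factors of ∂_2 are all 1, so H_1 ≅ Z.
  H_2: rank ker ∂_2 − rank ∂_3 = (6 − 6) − 0 = 0, and there is no ∂_3, so H_2 ≅ 0.

As a check, the Euler characteristic is 6 − 12 + 6 = 0, which agrees with 1 − 1 + 0 = 0.
(K is a triangulation of the cylinder S^1 x I.)

H_0 = Z,  H_1 = Z,  H_2 = 0.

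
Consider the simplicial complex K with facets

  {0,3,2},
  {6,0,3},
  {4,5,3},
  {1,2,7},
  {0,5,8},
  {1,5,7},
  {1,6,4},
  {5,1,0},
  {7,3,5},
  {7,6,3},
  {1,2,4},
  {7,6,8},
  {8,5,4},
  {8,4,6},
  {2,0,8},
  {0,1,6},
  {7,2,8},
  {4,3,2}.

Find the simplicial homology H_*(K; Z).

H_0 = Z,  H_1 = Z^2,  H_2 = Z.

Take the total order 0 < 1 < 2 < 3 < 4 < 5 < 6 < 7 < 8 on the vertex set. Then K (dimension 2) consists of the simplices:

  0-simplices (9): [0], [1], [2], [3], [4], [5], [6], [7], [8]
  1-simplices (27): (27 of them)
  2-simplices (18): [0,1,5], [0,1,6], [0,2,3], [0,2,8], [0,3,6], [0,5,8], [1,2,4], [1,2,7], [1,4,6], [1,5,7], [2,3,4], [2,7,8], [3,4,5], [3,5,7], [3,6,7], [4,5,8], [4,6,8], [6,7,8]

giving chain groups C_0 ≅ Z^9, C_1 ≅ Z^27, C_2 ≅ Z^18.

Boundary ∂_1: C_1 → C_0 maps an edge to its endpoints' difference, ∂[p,q] = q − p. For instance
  ∂[6,7] = [7] − [6].
The 9×27 boundary matrix has rank 8 and Smith normal form diag(1,1,1,1,1,1,1,1).

∂_2: C_2 → C_1 maps a triangle to the signed sum of its edges. For instance
  ∂[1,2,7] = [2,7] − [1,7] + [1,2],
  ∂[3,5,7] = [5,7] − [3,7] + [3,5].
This gives a 27×18 integer matrix of rank 17; reducing to Smith normal form yields diagonal entries (1,1,1,1,1,1,1,1,1,1,1,1,1,1,1,1,1).

Now H_k = ker ∂_k / im ∂_{k+1}, so:

  H_0: rank C_0 − rank ∂_1 = 9 − 8 = 1, and the invariant factors of ∂_1 are all 1, so H_0 = Z.
  H_1: rank ker ∂_1 − rank ∂_2 = (27 − 8) − 17 = 2, and the invariant factors of ∂_2 are all 1, so H_1 = Z^2.
  H_2: rank ker ∂_2 − rank ∂_3 = (18 − 17) − 0 = 1, and there is no ∂_3, so H_2 = Z.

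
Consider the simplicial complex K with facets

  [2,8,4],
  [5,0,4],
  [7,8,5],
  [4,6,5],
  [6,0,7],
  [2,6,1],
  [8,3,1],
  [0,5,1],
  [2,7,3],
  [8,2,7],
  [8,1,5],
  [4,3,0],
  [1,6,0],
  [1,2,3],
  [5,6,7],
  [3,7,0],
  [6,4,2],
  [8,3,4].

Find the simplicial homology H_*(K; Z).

H_0 ≅ Z,  H_1 ≅ Z ⊕ Z/2,  H_2 = 0.

We work with the vertex ordering 0 < 1 < 2 < 3 < 4 < 5 < 6 < 7 < 8. The simplices of K, each written with vertices in increasing order, are:

  0-simplices (9): [0], [1], [2], [3], [4], [5], [6], [7], [8]
  1-simplices (27): (27 of them)
  2-simplices (18): [0,1,5], [0,1,6], [0,3,4], [0,3,7], [0,4,5], [0,6,7], [1,2,3], [1,2,6], [1,3,8], [1,5,8], [2,3,7], [2,4,6], [2,4,8], [2,7,8], [3,4,8], [4,5,6], [5,6,7], [5,7,8]

so the chain groups are C_0 ≅ Z^9, C_1 ≅ Z^27, C_2 ≅ Z^18.

The boundary map ∂_1: C_1 → C_0 is given by ∂[p,q] = [q] − [p]. For instance
  ∂[1,3] = [3] − [1].
The 9×27 boundary matrix has rank 8 and Smith normal form diag(1,1,1,1,1,1,1,1).

The boundary map ∂_2: C_2 → C_1 acts by ∂[p,q,r] = [q,r] − [p,r] + [p,q]. For instance
  ∂[1,2,6] = [2,6] − [1,6] + [1,2],
  ∂[2,4,8] = [4,8] − [2,8] + [2,4].
The resulting 27×18 matrix has rank 18, and its Smith normal form has invariant factors (1,1,1,1,1,1,1,1,1,1,1,1,1,1,1,1,1,2).

From H_k ≅ ker(∂_k) / im(∂_{k+1}) we obtain:

  H_0: rank C_0 − rank ∂_1 = 9 − 8 = 1, and the invariant factors of ∂_1 are all 1, so H_0 = Z.
  H_1: rank ker ∂_1 − rank ∂_2 = (27 − 8) − 18 = 1, and ∂_2 has invariant factor 2 > 1, so H_1 = Z ⊕ Z/2.
  H_2: rank ker ∂_2 − rank ∂_3 = (18 − 18) − 0 = 0, and there is no ∂_3, so H_2 = 0.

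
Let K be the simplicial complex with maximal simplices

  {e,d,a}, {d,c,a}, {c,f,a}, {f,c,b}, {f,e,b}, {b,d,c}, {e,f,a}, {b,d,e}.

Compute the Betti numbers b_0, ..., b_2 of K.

b_0 = 1, b_1 = 0, b_2 = 1.

Fix the vertex order a < b < c < d < e < f and write every simplex with vertices in increasing order. Then dim K = 2 and the simplices of K are:

  0-simplices (6): a, b, c, d, e, f
  1-simplices (12): ac, ad, ae, af, bc, bd, be, bf, cd, cf, de, ef
  2-simplices (8): acd, acf, ade, aef, bcd, bcf, bde, bef

giving chain groups C_0 ≅ Z^6, C_1 ≅ Z^12, C_2 ≅ Z^8.

The boundary map ∂_1: C_1 → C_0 sends each edge [p,q] (with p < q) to q − p. For instance
  ∂cf = f − c.
The 6×12 boundary matrix has rank 5 and Smith normal form diag(1,1,1,1,1).

∂_2: C_2 → C_1 acts by ∂[p,q,r] = [q,r] − [p,r] + [p,q]. For instance
  ∂acf = cf − af + ac,
  ∂ade = de − ae + ad.
This gives a 12×8 integer matrix of rank 7; reducing to Smith normal form yields diagonal entries (1,1,1,1,1,1,1).

Reading off H_k = ker ∂_k / im ∂_{k+1}:

  H_0: rank C_0 − rank ∂_1 = 6 − 5 = 1, and the invariant factors of ∂_1 are all 1, so H_0 = Z.
  H_1: rank ker ∂_1 − rank ∂_2 = (12 − 5) − 7 = 0, and the invariant factors of ∂_2 are all 1, so H_1 = 0.
  H_2: rank ker ∂_2 − rank ∂_3 = (8 − 7) − 0 = 1, and there is no ∂_3, so H_2 = Z.

Hence the Betti numbers are b_0 = 1, b_1 = 0, b_2 = 1.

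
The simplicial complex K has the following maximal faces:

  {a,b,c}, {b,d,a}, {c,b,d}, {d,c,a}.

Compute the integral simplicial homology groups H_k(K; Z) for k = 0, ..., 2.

H_0 ≅ Z,  H_1 = 0,  H_2 ≅ Z.

Fix the vertex order a < b < c < d and write every simplex with vertices in increasing order. Then dim K = 2 and the simplices of K are:

  0-simplices (4): a, b, c, d
  1-simplices (6): ab, ac, ad, bc, bd, cd
  2-simplices (4): abc, abd, acd, bcd

so the chain groups are C_0 ≅ Z^4, C_1 ≅ Z^6, C_2 ≅ Z^4.

Boundary ∂_1: C_1 → C_0 sends each edge [p,q] (with p < q) to q − p. For instance
  ∂cd = d − c.
As a 4×6 matrix over Z this has rank 3, with invariant factors (1,1,1).

Boundary ∂_2: C_2 → C_1 acts by ∂[p,q,r] = [q,r] − [p,r] + [p,q]. For instance
  ∂abd = bd − ad + ab,
  ∂acd = cd − ad + ac.
This gives a 6×4 integer matrix of rank 3; reducing to Smith normal form yields diagonal entries (1,1,1).

Computing H_k = (kernel of ∂_k) / (image of ∂_{k+1}):

  H_0: rank C_0 − rank ∂_1 = 4 − 3 = 1, and the invariant factors of ∂_1 are all 1, so H_0 ≅ Z.
  H_1: rank ker ∂_1 − rank ∂_2 = (6 − 3) − 3 = 0, and the invariant factors of ∂_2 are all 1, so H_1 ≅ 0.
  H_2: rank ker ∂_2 − rank ∂_3 = (4 − 3) − 0 = 1, and there is no ∂_3, so H_2 ≅ Z.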